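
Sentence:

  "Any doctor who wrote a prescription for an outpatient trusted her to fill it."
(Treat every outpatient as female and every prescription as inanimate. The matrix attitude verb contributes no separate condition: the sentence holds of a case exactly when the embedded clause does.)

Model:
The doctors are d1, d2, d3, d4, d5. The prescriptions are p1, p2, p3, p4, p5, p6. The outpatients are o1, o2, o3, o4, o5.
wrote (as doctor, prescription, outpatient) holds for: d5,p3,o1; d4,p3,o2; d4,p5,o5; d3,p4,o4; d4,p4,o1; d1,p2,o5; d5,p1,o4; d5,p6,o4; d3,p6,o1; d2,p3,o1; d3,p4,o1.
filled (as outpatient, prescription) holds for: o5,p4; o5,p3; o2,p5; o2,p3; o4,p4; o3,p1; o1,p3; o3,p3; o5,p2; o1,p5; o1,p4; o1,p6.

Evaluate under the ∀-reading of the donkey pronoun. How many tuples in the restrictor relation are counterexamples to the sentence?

3

"her" takes "an outpatient" as antecedent and "it" takes "a prescription"; both are donkey pronouns co-varying with the restrictor.
Strong reading: for every (d,p,o) with wrote(d,p,o), filled(o,p).
Restrictor triples: (d1,p2,o5)→filled(o5,p2) ✓  (d2,p3,o1)→filled(o1,p3) ✓  (d3,p4,o1)→filled(o1,p4) ✓  (d3,p4,o4)→filled(o4,p4) ✓  (d3,p6,o1)→filled(o1,p6) ✓  (d4,p3,o2)→filled(o2,p3) ✓  (d4,p4,o1)→filled(o1,p4) ✓  (d4,p5,o5)→filled(o5,p5) ✗  (d5,p1,o4)→filled(o4,p1) ✗  (d5,p3,o1)→filled(o1,p3) ✓  (d5,p6,o4)→filled(o4,p6) ✗
Counterexamples (restrictor triples failing the scope): 3.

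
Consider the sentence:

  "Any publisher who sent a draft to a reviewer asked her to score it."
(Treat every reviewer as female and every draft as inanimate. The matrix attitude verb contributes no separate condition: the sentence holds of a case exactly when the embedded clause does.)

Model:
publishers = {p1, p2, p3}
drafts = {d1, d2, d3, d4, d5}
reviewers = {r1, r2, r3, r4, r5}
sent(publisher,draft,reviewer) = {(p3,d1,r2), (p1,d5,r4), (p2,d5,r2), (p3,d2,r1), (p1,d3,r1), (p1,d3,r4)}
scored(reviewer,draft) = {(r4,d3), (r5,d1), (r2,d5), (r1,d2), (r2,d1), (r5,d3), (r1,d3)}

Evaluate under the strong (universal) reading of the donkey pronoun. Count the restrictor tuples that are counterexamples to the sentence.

"her" takes "a reviewer" as antecedent and "it" takes "a draft"; both are donkey pronouns co-varying with the restrictor.
Strong reading: for every (p,d,r) with sent(p,d,r), scored(r,d).
Restrictor triples: (p1,d3,r1)→scored(r1,d3) ✓  (p1,d3,r4)→scored(r4,d3) ✓  (p1,d5,r4)→scored(r4,d5) ✗  (p2,d5,r2)→scored(r2,d5) ✓  (p3,d1,r2)→scored(r2,d1) ✓  (p3,d2,r1)→scored(r1,d2) ✓
Counterexamples (restrictor triples failing the scope): 1.

1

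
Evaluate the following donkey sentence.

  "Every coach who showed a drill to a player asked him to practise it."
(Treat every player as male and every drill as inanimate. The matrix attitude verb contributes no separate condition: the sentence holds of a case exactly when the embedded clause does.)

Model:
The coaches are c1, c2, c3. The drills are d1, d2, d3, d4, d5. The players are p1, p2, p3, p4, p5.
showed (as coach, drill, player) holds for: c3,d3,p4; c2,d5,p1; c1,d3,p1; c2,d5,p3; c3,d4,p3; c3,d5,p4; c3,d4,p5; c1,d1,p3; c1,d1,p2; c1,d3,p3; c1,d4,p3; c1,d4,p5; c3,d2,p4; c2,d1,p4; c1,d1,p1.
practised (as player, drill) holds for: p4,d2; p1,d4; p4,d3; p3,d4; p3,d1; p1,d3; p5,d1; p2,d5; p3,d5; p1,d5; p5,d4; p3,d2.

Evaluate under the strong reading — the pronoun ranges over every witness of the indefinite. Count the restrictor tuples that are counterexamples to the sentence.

5

"him" takes "a player" as antecedent and "it" takes "a drill"; both are donkey pronouns co-varying with the restrictor.
Strong reading: for every (c,d,p) with showed(c,d,p), practised(p,d).
Restrictor triples: (c1,d1,p1)→practised(p1,d1) ✗  (c1,d1,p2)→practised(p2,d1) ✗  (c1,d1,p3)→practised(p3,d1) ✓  (c1,d3,p1)→practised(p1,d3) ✓  (c1,d3,p3)→practised(p3,d3) ✗  (c1,d4,p3)→practised(p3,d4) ✓  (c1,d4,p5)→practised(p5,d4) ✓  (c2,d1,p4)→practised(p4,d1) ✗  (c2,d5,p1)→practised(p1,d5) ✓  (c2,d5,p3)→practised(p3,d5) ✓  (c3,d2,p4)→practised(p4,d2) ✓  (c3,d3,p4)→practised(p4,d3) ✓  (c3,d4,p3)→practised(p3,d4) ✓  (c3,d4,p5)→practised(p5,d4) ✓  (c3,d5,p4)→practised(p4,d5) ✗
Counterexamples (restrictor triples failing the scope): 5.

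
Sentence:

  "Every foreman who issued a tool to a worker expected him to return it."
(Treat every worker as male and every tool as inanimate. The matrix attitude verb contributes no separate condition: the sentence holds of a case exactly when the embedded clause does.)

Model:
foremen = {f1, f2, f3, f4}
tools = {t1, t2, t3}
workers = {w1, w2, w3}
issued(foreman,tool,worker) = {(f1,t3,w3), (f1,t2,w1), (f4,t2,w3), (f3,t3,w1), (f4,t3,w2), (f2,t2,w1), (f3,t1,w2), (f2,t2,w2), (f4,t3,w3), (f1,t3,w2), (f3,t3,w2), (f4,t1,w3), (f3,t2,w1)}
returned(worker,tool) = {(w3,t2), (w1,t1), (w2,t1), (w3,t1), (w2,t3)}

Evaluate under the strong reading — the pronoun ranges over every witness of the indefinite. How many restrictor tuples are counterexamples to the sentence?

"him" takes "a worker" as antecedent and "it" takes "a tool"; both are donkey pronouns co-varying with the restrictor.
Strong reading: for every (f,t,w) with issued(f,t,w), returned(w,t).
Restrictor triples: (f1,t2,w1)→returned(w1,t2) ✗  (f1,t3,w2)→returned(w2,t3) ✓  (f1,t3,w3)→returned(w3,t3) ✗  (f2,t2,w1)→returned(w1,t2) ✗  (f2,t2,w2)→returned(w2,t2) ✗  (f3,t1,w2)→returned(w2,t1) ✓  (f3,t2,w1)→returned(w1,t2) ✗  (f3,t3,w1)→returned(w1,t3) ✗  (f3,t3,w2)→returned(w2,t3) ✓  (f4,t1,w3)→returned(w3,t1) ✓  (f4,t2,w3)→returned(w3,t2) ✓  (f4,t3,w2)→returned(w2,t3) ✓  (f4,t3,w3)→returned(w3,t3) ✗
Counterexamples (restrictor triples failing the scope): 7.

7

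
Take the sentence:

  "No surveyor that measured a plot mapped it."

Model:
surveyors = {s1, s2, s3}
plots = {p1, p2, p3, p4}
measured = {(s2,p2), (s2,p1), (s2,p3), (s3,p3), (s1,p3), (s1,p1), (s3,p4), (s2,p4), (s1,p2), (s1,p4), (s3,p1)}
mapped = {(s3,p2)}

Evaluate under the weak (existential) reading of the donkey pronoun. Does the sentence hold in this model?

"it" takes "a plot" as antecedent — a donkey pronoun bound across the clause boundary.
Truth condition: for no (s,p) with measured(s,p) does mapped(s,p) hold.
Restrictor pairs — does the scope hold? (s1,p1):fails  (s1,p2):fails  (s1,p3):fails  (s1,p4):fails  (s2,p1):fails  (s2,p2):fails  (s2,p3):fails  (s2,p4):fails  (s3,p1):fails  (s3,p3):fails  (s3,p4):fails
Scope holds for no restrictor pair, so the sentence is true.

True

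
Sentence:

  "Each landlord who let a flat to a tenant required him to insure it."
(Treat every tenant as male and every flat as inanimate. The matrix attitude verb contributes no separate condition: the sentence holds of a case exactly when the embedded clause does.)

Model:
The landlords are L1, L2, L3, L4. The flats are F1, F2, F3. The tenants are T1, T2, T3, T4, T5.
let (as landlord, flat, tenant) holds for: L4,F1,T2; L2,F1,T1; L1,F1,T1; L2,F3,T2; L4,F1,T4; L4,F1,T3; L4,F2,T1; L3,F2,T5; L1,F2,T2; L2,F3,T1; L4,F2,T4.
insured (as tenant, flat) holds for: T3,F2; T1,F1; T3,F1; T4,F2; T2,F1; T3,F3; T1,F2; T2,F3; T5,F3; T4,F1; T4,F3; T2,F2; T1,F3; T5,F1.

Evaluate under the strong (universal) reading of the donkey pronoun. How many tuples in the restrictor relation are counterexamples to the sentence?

1

"him" takes "a tenant" as antecedent and "it" takes "a flat"; both are donkey pronouns co-varying with the restrictor.
Strong reading: for every (l,f,t) with let(l,f,t), insured(t,f).
Restrictor triples: (L1,F1,T1)→insured(T1,F1) ✓  (L1,F2,T2)→insured(T2,F2) ✓  (L2,F1,T1)→insured(T1,F1) ✓  (L2,F3,T1)→insured(T1,F3) ✓  (L2,F3,T2)→insured(T2,F3) ✓  (L3,F2,T5)→insured(T5,F2) ✗  (L4,F1,T2)→insured(T2,F1) ✓  (L4,F1,T3)→insured(T3,F1) ✓  (L4,F1,T4)→insured(T4,F1) ✓  (L4,F2,T1)→insured(T1,F2) ✓  (L4,F2,T4)→insured(T4,F2) ✓
Counterexamples (restrictor triples failing the scope): 1.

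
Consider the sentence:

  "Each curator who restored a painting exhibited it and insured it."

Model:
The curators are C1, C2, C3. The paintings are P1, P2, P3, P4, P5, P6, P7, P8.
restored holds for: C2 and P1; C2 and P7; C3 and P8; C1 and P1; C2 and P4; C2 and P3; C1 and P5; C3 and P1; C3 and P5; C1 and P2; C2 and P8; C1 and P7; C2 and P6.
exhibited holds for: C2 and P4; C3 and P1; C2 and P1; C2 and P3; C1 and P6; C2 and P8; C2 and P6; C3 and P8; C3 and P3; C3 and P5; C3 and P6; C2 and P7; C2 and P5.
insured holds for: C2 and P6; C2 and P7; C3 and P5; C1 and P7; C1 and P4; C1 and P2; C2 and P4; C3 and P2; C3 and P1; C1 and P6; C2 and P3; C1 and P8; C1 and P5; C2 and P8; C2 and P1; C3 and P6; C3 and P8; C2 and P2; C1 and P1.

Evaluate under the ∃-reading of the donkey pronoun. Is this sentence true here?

False

"it" takes "a painting" as antecedent — a donkey pronoun bound across the clause boundary.
Weak reading: every curator c with some restored-painting has at least one restored-painting p such that exhibited(c,p) ∧ insured(c,p).
Per curator: C1:✗  C2:✓  C3:✓
C1 has no witness among its restored-paintings.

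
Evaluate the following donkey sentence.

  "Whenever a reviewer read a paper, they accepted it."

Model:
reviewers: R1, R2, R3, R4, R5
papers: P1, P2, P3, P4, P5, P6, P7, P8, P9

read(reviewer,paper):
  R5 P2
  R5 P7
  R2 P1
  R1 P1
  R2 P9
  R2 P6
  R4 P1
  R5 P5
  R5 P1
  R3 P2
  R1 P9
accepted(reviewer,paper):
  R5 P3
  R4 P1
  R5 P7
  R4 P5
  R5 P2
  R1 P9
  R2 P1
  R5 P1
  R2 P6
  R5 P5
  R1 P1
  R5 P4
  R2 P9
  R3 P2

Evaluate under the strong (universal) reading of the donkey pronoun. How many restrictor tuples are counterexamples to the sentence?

"it" takes "a paper" as antecedent — a donkey pronoun bound across the clause boundary.
Strong reading: for every (r,p) with read(r,p), accepted(r,p).
Restrictor pairs: (R1,P1) ✓  (R1,P9) ✓  (R2,P1) ✓  (R2,P6) ✓  (R2,P9) ✓  (R3,P2) ✓  (R4,P1) ✓  (R5,P1) ✓  (R5,P2) ✓  (R5,P5) ✓  (R5,P7) ✓
Counterexamples (restrictor pairs failing the scope): 0.

0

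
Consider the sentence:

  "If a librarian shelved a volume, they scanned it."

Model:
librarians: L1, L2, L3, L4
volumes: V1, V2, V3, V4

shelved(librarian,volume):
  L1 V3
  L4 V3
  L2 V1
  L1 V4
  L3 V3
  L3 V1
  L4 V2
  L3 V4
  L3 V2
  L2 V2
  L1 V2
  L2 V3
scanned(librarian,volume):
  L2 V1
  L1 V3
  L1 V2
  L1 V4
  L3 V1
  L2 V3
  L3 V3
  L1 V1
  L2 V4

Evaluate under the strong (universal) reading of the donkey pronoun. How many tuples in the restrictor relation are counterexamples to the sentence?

"it" takes "a volume" as antecedent — a donkey pronoun bound across the clause boundary.
Strong reading: for every (l,v) with shelved(l,v), scanned(l,v).
Restrictor pairs: (L1,V2) ✓  (L1,V3) ✓  (L1,V4) ✓  (L2,V1) ✓  (L2,V2) ✗  (L2,V3) ✓  (L3,V1) ✓  (L3,V2) ✗  (L3,V3) ✓  (L3,V4) ✗  (L4,V2) ✗  (L4,V3) ✗
Counterexamples (restrictor pairs failing the scope): 5.

5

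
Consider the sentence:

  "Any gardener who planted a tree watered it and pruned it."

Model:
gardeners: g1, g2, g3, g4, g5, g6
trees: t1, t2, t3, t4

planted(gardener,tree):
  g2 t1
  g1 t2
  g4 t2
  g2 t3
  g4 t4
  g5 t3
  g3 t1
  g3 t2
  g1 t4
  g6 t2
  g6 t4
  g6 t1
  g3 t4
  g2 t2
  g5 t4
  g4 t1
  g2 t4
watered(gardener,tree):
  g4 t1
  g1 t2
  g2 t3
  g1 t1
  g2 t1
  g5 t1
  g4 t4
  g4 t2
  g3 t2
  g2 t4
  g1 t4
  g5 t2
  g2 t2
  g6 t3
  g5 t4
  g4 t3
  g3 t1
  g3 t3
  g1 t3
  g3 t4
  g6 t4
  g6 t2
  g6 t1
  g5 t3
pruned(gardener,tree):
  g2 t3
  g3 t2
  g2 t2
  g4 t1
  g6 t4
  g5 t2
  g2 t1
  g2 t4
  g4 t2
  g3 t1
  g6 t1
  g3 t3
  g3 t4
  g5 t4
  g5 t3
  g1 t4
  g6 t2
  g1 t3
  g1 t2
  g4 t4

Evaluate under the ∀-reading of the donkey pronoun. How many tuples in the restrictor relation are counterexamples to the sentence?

"it" takes "a tree" as antecedent — a donkey pronoun bound across the clause boundary.
Strong reading: for every (g,t) with planted(g,t), watered(g,t) ∧ pruned(g,t).
Restrictor pairs: (g1,t2) ✓  (g1,t4) ✓  (g2,t1) ✓  (g2,t2) ✓  (g2,t3) ✓  (g2,t4) ✓  (g3,t1) ✓  (g3,t2) ✓  (g3,t4) ✓  (g4,t1) ✓  (g4,t2) ✓  (g4,t4) ✓  (g5,t3) ✓  (g5,t4) ✓  (g6,t1) ✓  (g6,t2) ✓  (g6,t4) ✓
Counterexamples (restrictor pairs failing the scope): 0.

0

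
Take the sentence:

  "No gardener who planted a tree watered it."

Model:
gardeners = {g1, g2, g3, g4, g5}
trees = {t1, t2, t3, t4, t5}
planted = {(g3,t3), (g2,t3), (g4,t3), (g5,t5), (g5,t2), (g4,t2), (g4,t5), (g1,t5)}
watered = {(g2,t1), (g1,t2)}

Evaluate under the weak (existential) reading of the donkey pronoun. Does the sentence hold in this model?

True

"it" takes "a tree" as antecedent — a donkey pronoun bound across the clause boundary.
Truth condition: for no (g,t) with planted(g,t) does watered(g,t) hold.
Restrictor pairs — does the scope hold? (g1,t5):fails  (g2,t3):fails  (g3,t3):fails  (g4,t2):fails  (g4,t3):fails  (g4,t5):fails  (g5,t2):fails  (g5,t5):fails
Scope holds for no restrictor pair, so the sentence is true.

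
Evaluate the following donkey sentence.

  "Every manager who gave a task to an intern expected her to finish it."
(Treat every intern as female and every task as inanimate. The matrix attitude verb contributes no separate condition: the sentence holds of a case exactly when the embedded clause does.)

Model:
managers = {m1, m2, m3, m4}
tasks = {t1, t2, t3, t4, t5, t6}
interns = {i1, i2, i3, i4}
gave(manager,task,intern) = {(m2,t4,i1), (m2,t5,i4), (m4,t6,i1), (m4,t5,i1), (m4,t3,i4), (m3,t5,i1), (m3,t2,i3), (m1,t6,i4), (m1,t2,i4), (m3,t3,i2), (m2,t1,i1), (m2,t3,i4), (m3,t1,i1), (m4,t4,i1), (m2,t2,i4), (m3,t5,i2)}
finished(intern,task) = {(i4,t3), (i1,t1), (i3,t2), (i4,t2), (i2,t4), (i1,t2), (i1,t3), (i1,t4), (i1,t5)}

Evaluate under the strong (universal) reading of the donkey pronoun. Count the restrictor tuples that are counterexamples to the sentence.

5

"her" takes "an intern" as antecedent and "it" takes "a task"; both are donkey pronouns co-varying with the restrictor.
Strong reading: for every (m,t,i) with gave(m,t,i), finished(i,t).
Restrictor triples: (m1,t2,i4)→finished(i4,t2) ✓  (m1,t6,i4)→finished(i4,t6) ✗  (m2,t1,i1)→finished(i1,t1) ✓  (m2,t2,i4)→finished(i4,t2) ✓  (m2,t3,i4)→finished(i4,t3) ✓  (m2,t4,i1)→finished(i1,t4) ✓  (m2,t5,i4)→finished(i4,t5) ✗  (m3,t1,i1)→finished(i1,t1) ✓  (m3,t2,i3)→finished(i3,t2) ✓  (m3,t3,i2)→finished(i2,t3) ✗  (m3,t5,i1)→finished(i1,t5) ✓  (m3,t5,i2)→finished(i2,t5) ✗  (m4,t3,i4)→finished(i4,t3) ✓  (m4,t4,i1)→finished(i1,t4) ✓  (m4,t5,i1)→finished(i1,t5) ✓  (m4,t6,i1)→finished(i1,t6) ✗
Counterexamples (restrictor triples failing the scope): 5.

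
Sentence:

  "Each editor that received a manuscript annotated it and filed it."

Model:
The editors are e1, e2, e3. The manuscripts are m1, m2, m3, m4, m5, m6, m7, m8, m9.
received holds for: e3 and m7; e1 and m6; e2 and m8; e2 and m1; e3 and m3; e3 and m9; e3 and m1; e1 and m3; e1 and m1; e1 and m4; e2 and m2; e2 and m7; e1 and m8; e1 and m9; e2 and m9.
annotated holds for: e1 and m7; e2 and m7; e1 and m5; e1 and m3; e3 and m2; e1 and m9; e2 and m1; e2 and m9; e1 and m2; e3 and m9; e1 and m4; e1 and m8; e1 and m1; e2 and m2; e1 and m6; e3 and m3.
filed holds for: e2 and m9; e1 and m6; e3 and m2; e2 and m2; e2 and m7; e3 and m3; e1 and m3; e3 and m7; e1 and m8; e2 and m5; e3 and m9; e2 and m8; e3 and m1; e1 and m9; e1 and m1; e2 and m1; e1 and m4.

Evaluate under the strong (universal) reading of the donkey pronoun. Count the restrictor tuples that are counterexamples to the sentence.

3

"it" takes "a manuscript" as antecedent — a donkey pronoun bound across the clause boundary.
Strong reading: for every (e,m) with received(e,m), annotated(e,m) ∧ filed(e,m).
Restrictor pairs: (e1,m1) ✓  (e1,m3) ✓  (e1,m4) ✓  (e1,m6) ✓  (e1,m8) ✓  (e1,m9) ✓  (e2,m1) ✓  (e2,m2) ✓  (e2,m7) ✓  (e2,m8) ✗  (e2,m9) ✓  (e3,m1) ✗  (e3,m3) ✓  (e3,m7) ✗  (e3,m9) ✓
Counterexamples (restrictor pairs failing the scope): 3.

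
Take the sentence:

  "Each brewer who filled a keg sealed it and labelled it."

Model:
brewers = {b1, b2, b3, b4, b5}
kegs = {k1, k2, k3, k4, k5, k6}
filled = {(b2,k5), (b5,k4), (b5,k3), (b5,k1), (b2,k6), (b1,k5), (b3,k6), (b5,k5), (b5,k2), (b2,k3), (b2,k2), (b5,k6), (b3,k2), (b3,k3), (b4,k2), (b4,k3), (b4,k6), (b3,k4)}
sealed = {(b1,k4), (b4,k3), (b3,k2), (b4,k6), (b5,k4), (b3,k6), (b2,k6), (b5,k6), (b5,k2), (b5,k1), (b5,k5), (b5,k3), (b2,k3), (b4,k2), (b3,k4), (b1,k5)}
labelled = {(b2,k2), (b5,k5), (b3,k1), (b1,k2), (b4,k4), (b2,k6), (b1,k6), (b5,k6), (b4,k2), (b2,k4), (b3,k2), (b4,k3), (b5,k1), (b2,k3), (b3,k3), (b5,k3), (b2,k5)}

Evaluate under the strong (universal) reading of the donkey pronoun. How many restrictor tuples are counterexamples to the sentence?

"it" takes "a keg" as antecedent — a donkey pronoun bound across the clause boundary.
Strong reading: for every (b,k) with filled(b,k), sealed(b,k) ∧ labelled(b,k).
Restrictor pairs: (b1,k5) ✗  (b2,k2) ✗  (b2,k3) ✓  (b2,k5) ✗  (b2,k6) ✓  (b3,k2) ✓  (b3,k3) ✗  (b3,k4) ✗  (b3,k6) ✗  (b4,k2) ✓  (b4,k3) ✓  (b4,k6) ✗  (b5,k1) ✓  (b5,k2) ✗  (b5,k3) ✓  (b5,k4) ✗  (b5,k5) ✓  (b5,k6) ✓
Counterexamples (restrictor pairs failing the scope): 9.

9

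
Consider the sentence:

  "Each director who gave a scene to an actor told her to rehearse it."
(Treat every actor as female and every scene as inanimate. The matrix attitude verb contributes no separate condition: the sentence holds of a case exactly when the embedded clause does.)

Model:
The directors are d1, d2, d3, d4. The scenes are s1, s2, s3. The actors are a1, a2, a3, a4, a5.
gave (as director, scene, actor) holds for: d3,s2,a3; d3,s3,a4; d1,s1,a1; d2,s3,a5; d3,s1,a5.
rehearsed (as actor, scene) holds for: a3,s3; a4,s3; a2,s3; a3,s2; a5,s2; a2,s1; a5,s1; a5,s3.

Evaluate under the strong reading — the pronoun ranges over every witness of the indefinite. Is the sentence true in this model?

"her" takes "an actor" as antecedent and "it" takes "a scene"; both are donkey pronouns co-varying with the restrictor.
Strong reading: for every (d,s,a) with gave(d,s,a), rehearsed(a,s).
Restrictor triples: (d1,s1,a1)→rehearsed(a1,s1) ✗  (d2,s3,a5)→rehearsed(a5,s3) ✓  (d3,s1,a5)→rehearsed(a5,s1) ✓  (d3,s2,a3)→rehearsed(a3,s2) ✓  (d3,s3,a4)→rehearsed(a4,s3) ✓
Counterexample: (d1,s1,a1) — rehearsed(a1,s1) does not hold.

False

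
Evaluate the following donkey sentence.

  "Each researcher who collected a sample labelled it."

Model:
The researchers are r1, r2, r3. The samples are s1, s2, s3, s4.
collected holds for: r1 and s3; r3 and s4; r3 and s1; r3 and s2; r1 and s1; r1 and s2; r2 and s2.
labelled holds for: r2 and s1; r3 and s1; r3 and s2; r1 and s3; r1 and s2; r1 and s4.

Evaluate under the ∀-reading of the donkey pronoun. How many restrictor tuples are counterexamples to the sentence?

3

"it" takes "a sample" as antecedent — a donkey pronoun bound across the clause boundary.
Strong reading: for every (r,s) with collected(r,s), labelled(r,s).
Restrictor pairs: (r1,s1) ✗  (r1,s2) ✓  (r1,s3) ✓  (r2,s2) ✗  (r3,s1) ✓  (r3,s2) ✓  (r3,s4) ✗
Counterexamples (restrictor pairs failing the scope): 3.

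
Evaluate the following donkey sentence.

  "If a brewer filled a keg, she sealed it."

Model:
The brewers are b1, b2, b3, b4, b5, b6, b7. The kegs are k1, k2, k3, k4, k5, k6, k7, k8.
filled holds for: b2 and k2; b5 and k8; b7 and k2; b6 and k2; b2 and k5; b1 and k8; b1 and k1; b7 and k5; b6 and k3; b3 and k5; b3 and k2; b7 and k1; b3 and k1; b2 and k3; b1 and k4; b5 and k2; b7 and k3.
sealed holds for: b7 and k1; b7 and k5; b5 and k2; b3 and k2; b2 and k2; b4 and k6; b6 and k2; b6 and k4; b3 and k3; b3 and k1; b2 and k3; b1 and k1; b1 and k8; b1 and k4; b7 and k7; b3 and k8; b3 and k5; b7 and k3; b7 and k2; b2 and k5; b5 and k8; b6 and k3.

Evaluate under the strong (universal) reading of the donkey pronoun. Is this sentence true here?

True

"it" takes "a keg" as antecedent — a donkey pronoun bound across the clause boundary.
Strong reading: for every (b,k) with filled(b,k), sealed(b,k).
Restrictor pairs: (b1,k1) ✓  (b1,k4) ✓  (b1,k8) ✓  (b2,k2) ✓  (b2,k3) ✓  (b2,k5) ✓  (b3,k1) ✓  (b3,k2) ✓  (b3,k5) ✓  (b5,k2) ✓  (b5,k8) ✓  (b6,k2) ✓  (b6,k3) ✓  (b7,k1) ✓  (b7,k2) ✓  (b7,k3) ✓  (b7,k5) ✓
Every restrictor pair satisfies the scope.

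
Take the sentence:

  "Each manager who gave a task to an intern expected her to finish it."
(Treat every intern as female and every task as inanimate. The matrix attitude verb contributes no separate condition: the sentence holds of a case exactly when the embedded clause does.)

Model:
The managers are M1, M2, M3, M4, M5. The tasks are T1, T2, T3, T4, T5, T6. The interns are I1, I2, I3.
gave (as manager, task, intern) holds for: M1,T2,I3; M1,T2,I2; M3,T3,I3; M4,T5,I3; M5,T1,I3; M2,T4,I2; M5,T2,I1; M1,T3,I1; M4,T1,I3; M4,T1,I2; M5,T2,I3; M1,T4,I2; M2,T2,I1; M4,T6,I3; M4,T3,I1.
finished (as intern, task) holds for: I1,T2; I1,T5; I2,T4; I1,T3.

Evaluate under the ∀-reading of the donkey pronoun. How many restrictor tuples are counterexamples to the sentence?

"her" takes "an intern" as antecedent and "it" takes "a task"; both are donkey pronouns co-varying with the restrictor.
Strong reading: for every (m,t,i) with gave(m,t,i), finished(i,t).
Restrictor triples: (M1,T2,I2)→finished(I2,T2) ✗  (M1,T2,I3)→finished(I3,T2) ✗  (M1,T3,I1)→finished(I1,T3) ✓  (M1,T4,I2)→finished(I2,T4) ✓  (M2,T2,I1)→finished(I1,T2) ✓  (M2,T4,I2)→finished(I2,T4) ✓  (M3,T3,I3)→finished(I3,T3) ✗  (M4,T1,I2)→finished(I2,T1) ✗  (M4,T1,I3)→finished(I3,T1) ✗  (M4,T3,I1)→finished(I1,T3) ✓  (M4,T5,I3)→finished(I3,T5) ✗  (M4,T6,I3)→finished(I3,T6) ✗  (M5,T1,I3)→finished(I3,T1) ✗  (M5,T2,I1)→finished(I1,T2) ✓  (M5,T2,I3)→finished(I3,T2) ✗
Counterexamples (restrictor triples failing the scope): 9.

9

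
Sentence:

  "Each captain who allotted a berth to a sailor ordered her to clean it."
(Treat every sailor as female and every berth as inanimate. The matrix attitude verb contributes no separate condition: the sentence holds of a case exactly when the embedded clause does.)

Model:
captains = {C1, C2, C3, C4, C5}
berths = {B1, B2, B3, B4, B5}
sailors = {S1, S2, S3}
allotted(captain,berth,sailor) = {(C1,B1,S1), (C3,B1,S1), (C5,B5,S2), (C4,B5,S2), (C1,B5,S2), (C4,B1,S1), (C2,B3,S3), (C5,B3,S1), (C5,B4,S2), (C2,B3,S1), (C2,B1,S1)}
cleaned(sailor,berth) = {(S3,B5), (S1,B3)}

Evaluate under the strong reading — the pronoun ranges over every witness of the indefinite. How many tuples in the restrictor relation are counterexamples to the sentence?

"her" takes "a sailor" as antecedent and "it" takes "a berth"; both are donkey pronouns co-varying with the restrictor.
Strong reading: for every (c,b,s) with allotted(c,b,s), cleaned(s,b).
Restrictor triples: (C1,B1,S1)→cleaned(S1,B1) ✗  (C1,B5,S2)→cleaned(S2,B5) ✗  (C2,B1,S1)→cleaned(S1,B1) ✗  (C2,B3,S1)→cleaned(S1,B3) ✓  (C2,B3,S3)→cleaned(S3,B3) ✗  (C3,B1,S1)→cleaned(S1,B1) ✗  (C4,B1,S1)→cleaned(S1,B1) ✗  (C4,B5,S2)→cleaned(S2,B5) ✗  (C5,B3,S1)→cleaned(S1,B3) ✓  (C5,B4,S2)→cleaned(S2,B4) ✗  (C5,B5,S2)→cleaned(S2,B5) ✗
Counterexamples (restrictor triples failing the scope): 9.

9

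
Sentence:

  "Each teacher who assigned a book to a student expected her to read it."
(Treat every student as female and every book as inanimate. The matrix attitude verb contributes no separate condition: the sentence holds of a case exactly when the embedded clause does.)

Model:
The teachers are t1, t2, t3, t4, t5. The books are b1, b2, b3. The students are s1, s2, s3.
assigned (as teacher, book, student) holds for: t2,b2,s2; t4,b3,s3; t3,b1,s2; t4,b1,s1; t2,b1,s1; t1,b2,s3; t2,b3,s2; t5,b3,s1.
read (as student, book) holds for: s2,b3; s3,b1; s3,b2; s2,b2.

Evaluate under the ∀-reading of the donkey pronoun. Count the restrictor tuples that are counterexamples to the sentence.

"her" takes "a student" as antecedent and "it" takes "a book"; both are donkey pronouns co-varying with the restrictor.
Strong reading: for every (t,b,s) with assigned(t,b,s), read(s,b).
Restrictor triples: (t1,b2,s3)→read(s3,b2) ✓  (t2,b1,s1)→read(s1,b1) ✗  (t2,b2,s2)→read(s2,b2) ✓  (t2,b3,s2)→read(s2,b3) ✓  (t3,b1,s2)→read(s2,b1) ✗  (t4,b1,s1)→read(s1,b1) ✗  (t4,b3,s3)→read(s3,b3) ✗  (t5,b3,s1)→read(s1,b3) ✗
Counterexamples (restrictor triples failing the scope): 5.

5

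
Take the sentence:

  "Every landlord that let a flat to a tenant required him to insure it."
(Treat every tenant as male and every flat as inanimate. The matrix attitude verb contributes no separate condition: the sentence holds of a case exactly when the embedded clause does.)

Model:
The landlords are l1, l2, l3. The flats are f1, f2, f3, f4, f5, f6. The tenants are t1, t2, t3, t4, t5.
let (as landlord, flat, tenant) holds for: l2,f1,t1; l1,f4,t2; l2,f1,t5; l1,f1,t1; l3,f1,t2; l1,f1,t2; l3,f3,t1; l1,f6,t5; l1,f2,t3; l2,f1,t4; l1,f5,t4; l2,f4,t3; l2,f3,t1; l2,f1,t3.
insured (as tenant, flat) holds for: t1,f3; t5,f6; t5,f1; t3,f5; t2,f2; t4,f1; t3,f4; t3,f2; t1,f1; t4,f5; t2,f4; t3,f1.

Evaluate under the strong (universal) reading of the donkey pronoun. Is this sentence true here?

"him" takes "a tenant" as antecedent and "it" takes "a flat"; both are donkey pronouns co-varying with the restrictor.
Strong reading: for every (l,f,t) with let(l,f,t), insured(t,f).
Restrictor triples: (l1,f1,t1)→insured(t1,f1) ✓  (l1,f1,t2)→insured(t2,f1) ✗  (l1,f2,t3)→insured(t3,f2) ✓  (l1,f4,t2)→insured(t2,f4) ✓  (l1,f5,t4)→insured(t4,f5) ✓  (l1,f6,t5)→insured(t5,f6) ✓  (l2,f1,t1)→insured(t1,f1) ✓  (l2,f1,t3)→insured(t3,f1) ✓  (l2,f1,t4)→insured(t4,f1) ✓  (l2,f1,t5)→insured(t5,f1) ✓  (l2,f3,t1)→insured(t1,f3) ✓  (l2,f4,t3)→insured(t3,f4) ✓  (l3,f1,t2)→insured(t2,f1) ✗  (l3,f3,t1)→insured(t1,f3) ✓
Counterexample: (l1,f1,t2) — insured(t2,f1) does not hold.

False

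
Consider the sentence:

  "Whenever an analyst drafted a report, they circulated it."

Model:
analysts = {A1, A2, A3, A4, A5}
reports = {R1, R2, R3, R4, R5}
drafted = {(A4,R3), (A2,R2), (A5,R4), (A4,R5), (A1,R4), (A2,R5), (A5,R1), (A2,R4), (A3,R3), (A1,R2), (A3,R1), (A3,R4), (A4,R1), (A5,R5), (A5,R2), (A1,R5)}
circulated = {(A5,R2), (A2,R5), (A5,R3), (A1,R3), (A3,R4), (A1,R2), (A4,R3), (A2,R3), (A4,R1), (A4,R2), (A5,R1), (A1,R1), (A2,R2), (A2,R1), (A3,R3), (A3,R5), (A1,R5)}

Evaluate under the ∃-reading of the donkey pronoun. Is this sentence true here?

True

"it" takes "a report" as antecedent — a donkey pronoun bound across the clause boundary.
Weak reading: every analyst a with some drafted-report has at least one drafted-report r such that circulated(a,r).
Per analyst: A1:✓  A2:✓  A3:✓  A4:✓  A5:✓
Every analyst in the restrictor has a witness.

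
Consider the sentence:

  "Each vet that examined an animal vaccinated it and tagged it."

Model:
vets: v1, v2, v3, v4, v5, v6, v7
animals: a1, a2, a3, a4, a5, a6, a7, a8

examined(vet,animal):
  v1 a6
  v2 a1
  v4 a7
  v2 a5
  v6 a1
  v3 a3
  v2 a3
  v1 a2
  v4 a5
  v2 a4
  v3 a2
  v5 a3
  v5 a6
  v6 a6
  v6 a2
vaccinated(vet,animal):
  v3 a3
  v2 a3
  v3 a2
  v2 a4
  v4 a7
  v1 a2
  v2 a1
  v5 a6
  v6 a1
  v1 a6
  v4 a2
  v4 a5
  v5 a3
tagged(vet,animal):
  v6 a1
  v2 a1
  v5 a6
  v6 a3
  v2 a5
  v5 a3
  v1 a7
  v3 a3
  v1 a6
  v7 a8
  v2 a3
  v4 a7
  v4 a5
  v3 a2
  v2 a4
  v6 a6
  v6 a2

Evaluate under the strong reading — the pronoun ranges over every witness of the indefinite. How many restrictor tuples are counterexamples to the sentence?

4

"it" takes "an animal" as antecedent — a donkey pronoun bound across the clause boundary.
Strong reading: for every (v,a) with examined(v,a), vaccinated(v,a) ∧ tagged(v,a).
Restrictor pairs: (v1,a2) ✗  (v1,a6) ✓  (v2,a1) ✓  (v2,a3) ✓  (v2,a4) ✓  (v2,a5) ✗  (v3,a2) ✓  (v3,a3) ✓  (v4,a5) ✓  (v4,a7) ✓  (v5,a3) ✓  (v5,a6) ✓  (v6,a1) ✓  (v6,a2) ✗  (v6,a6) ✗
Counterexamples (restrictor pairs failing the scope): 4.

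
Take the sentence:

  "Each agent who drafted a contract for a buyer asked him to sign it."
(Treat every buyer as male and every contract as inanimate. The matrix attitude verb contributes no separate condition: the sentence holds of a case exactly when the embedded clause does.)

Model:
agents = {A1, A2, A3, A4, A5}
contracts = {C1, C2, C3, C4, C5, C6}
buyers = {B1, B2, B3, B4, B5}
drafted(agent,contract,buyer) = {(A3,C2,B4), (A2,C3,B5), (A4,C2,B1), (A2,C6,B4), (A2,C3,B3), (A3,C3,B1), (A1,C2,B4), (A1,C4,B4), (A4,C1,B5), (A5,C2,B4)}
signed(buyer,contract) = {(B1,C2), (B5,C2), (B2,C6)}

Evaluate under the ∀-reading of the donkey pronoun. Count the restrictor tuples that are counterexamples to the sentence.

9

"him" takes "a buyer" as antecedent and "it" takes "a contract"; both are donkey pronouns co-varying with the restrictor.
Strong reading: for every (a,c,b) with drafted(a,c,b), signed(b,c).
Restrictor triples: (A1,C2,B4)→signed(B4,C2) ✗  (A1,C4,B4)→signed(B4,C4) ✗  (A2,C3,B3)→signed(B3,C3) ✗  (A2,C3,B5)→signed(B5,C3) ✗  (A2,C6,B4)→signed(B4,C6) ✗  (A3,C2,B4)→signed(B4,C2) ✗  (A3,C3,B1)→signed(B1,C3) ✗  (A4,C1,B5)→signed(B5,C1) ✗  (A4,C2,B1)→signed(B1,C2) ✓  (A5,C2,B4)→signed(B4,C2) ✗
Counterexamples (restrictor triples failing the scope): 9.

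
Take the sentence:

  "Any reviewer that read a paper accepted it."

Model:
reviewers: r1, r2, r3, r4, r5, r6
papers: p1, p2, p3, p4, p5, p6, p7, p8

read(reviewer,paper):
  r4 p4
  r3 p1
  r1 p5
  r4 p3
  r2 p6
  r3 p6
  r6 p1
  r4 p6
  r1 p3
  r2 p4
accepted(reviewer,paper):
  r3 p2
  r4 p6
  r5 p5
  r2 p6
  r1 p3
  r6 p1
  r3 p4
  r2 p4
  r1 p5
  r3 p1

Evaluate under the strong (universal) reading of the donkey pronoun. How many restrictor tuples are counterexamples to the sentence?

"it" takes "a paper" as antecedent — a donkey pronoun bound across the clause boundary.
Strong reading: for every (r,p) with read(r,p), accepted(r,p).
Restrictor pairs: (r1,p3) ✓  (r1,p5) ✓  (r2,p4) ✓  (r2,p6) ✓  (r3,p1) ✓  (r3,p6) ✗  (r4,p3) ✗  (r4,p4) ✗  (r4,p6) ✓  (r6,p1) ✓
Counterexamples (restrictor pairs failing the scope): 3.

3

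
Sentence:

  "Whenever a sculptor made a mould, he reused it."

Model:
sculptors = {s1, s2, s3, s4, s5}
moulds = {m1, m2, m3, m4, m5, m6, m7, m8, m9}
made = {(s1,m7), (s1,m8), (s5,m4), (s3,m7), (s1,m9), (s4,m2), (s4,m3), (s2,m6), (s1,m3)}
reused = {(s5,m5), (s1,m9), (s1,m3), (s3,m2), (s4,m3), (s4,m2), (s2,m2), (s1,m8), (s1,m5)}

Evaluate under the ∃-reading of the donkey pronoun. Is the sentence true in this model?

"it" takes "a mould" as antecedent — a donkey pronoun bound across the clause boundary.
Weak reading: every sculptor s with some made-mould has at least one made-mould m such that reused(s,m).
Per sculptor: s1:✓  s2:✗  s3:✗  s4:✓  s5:✗
s2 has no witness among its made-moulds.

False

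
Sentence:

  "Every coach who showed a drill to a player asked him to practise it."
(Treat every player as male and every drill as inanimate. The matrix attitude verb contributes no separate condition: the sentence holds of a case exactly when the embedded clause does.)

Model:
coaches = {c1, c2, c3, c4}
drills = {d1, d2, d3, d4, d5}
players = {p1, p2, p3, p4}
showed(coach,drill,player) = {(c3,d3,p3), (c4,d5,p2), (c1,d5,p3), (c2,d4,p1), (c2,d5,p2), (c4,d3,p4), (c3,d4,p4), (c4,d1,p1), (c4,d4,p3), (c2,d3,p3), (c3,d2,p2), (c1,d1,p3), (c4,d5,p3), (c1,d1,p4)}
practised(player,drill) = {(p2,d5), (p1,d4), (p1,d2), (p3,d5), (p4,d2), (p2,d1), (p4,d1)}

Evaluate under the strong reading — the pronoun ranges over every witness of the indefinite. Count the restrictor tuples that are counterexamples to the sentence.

"him" takes "a player" as antecedent and "it" takes "a drill"; both are donkey pronouns co-varying with the restrictor.
Strong reading: for every (c,d,p) with showed(c,d,p), practised(p,d).
Restrictor triples: (c1,d1,p3)→practised(p3,d1) ✗  (c1,d1,p4)→practised(p4,d1) ✓  (c1,d5,p3)→practised(p3,d5) ✓  (c2,d3,p3)→practised(p3,d3) ✗  (c2,d4,p1)→practised(p1,d4) ✓  (c2,d5,p2)→practised(p2,d5) ✓  (c3,d2,p2)→practised(p2,d2) ✗  (c3,d3,p3)→practised(p3,d3) ✗  (c3,d4,p4)→practised(p4,d4) ✗  (c4,d1,p1)→practised(p1,d1) ✗  (c4,d3,p4)→practised(p4,d3) ✗  (c4,d4,p3)→practised(p3,d4) ✗  (c4,d5,p2)→practised(p2,d5) ✓  (c4,d5,p3)→practised(p3,d5) ✓
Counterexamples (restrictor triples failing the scope): 8.

8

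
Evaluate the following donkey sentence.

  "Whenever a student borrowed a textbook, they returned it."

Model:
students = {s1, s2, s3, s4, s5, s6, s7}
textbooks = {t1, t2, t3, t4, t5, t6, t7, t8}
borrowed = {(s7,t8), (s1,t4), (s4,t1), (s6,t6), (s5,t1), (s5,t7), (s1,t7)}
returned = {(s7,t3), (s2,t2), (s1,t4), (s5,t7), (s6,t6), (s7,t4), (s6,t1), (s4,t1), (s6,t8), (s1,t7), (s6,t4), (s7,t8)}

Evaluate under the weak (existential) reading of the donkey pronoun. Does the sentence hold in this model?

"it" takes "a textbook" as antecedent — a donkey pronoun bound across the clause boundary.
Weak reading: every student s with some borrowed-textbook has at least one borrowed-textbook t such that returned(s,t).
Per student: s1:✓  s4:✓  s5:✓  s6:✓  s7:✓
Every student in the restrictor has a witness.

True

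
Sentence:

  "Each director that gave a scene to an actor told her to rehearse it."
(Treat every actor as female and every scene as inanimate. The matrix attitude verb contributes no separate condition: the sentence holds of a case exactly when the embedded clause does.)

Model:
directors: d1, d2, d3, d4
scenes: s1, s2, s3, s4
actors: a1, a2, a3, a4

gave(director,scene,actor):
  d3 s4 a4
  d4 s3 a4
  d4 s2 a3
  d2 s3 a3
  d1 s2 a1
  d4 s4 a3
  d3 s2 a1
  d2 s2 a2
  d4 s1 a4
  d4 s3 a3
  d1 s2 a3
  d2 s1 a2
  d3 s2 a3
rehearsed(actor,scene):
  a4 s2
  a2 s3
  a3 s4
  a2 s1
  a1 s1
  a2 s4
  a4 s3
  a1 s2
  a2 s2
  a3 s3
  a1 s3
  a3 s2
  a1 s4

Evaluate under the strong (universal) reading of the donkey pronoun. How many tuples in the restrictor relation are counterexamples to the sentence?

2

"her" takes "an actor" as antecedent and "it" takes "a scene"; both are donkey pronouns co-varying with the restrictor.
Strong reading: for every (d,s,a) with gave(d,s,a), rehearsed(a,s).
Restrictor triples: (d1,s2,a1)→rehearsed(a1,s2) ✓  (d1,s2,a3)→rehearsed(a3,s2) ✓  (d2,s1,a2)→rehearsed(a2,s1) ✓  (d2,s2,a2)→rehearsed(a2,s2) ✓  (d2,s3,a3)→rehearsed(a3,s3) ✓  (d3,s2,a1)→rehearsed(a1,s2) ✓  (d3,s2,a3)→rehearsed(a3,s2) ✓  (d3,s4,a4)→rehearsed(a4,s4) ✗  (d4,s1,a4)→rehearsed(a4,s1) ✗  (d4,s2,a3)→rehearsed(a3,s2) ✓  (d4,s3,a3)→rehearsed(a3,s3) ✓  (d4,s3,a4)→rehearsed(a4,s3) ✓  (d4,s4,a3)→rehearsed(a3,s4) ✓
Counterexamples (restrictor triples failing the scope): 2.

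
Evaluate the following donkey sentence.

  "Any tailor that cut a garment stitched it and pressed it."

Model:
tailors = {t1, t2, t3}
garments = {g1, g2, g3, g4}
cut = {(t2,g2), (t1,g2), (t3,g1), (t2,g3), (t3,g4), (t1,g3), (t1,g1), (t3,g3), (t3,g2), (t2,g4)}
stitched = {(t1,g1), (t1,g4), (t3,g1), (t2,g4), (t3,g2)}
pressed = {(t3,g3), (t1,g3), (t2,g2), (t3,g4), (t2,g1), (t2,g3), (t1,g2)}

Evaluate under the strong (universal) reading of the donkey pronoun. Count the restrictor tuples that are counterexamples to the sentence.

10

"it" takes "a garment" as antecedent — a donkey pronoun bound across the clause boundary.
Strong reading: for every (t,g) with cut(t,g), stitched(t,g) ∧ pressed(t,g).
Restrictor pairs: (t1,g1) ✗  (t1,g2) ✗  (t1,g3) ✗  (t2,g2) ✗  (t2,g3) ✗  (t2,g4) ✗  (t3,g1) ✗  (t3,g2) ✗  (t3,g3) ✗  (t3,g4) ✗
Counterexamples (restrictor pairs failing the scope): 10.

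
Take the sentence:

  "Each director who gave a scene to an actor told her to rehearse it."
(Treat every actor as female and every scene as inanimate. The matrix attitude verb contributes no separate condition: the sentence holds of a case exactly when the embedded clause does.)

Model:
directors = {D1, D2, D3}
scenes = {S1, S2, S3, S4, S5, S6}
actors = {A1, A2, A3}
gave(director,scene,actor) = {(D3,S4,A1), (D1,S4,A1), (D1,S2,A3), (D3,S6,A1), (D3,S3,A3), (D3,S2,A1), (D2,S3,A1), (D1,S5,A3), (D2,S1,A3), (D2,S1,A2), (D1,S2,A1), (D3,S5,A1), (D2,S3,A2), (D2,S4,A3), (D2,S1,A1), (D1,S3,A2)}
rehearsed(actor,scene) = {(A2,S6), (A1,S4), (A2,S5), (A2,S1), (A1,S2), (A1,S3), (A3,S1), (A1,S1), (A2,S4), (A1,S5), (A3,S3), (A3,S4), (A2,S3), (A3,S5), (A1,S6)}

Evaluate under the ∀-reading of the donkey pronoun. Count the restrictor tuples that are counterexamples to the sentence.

"her" takes "an actor" as antecedent and "it" takes "a scene"; both are donkey pronouns co-varying with the restrictor.
Strong reading: for every (d,s,a) with gave(d,s,a), rehearsed(a,s).
Restrictor triples: (D1,S2,A1)→rehearsed(A1,S2) ✓  (D1,S2,A3)→rehearsed(A3,S2) ✗  (D1,S3,A2)→rehearsed(A2,S3) ✓  (D1,S4,A1)→rehearsed(A1,S4) ✓  (D1,S5,A3)→rehearsed(A3,S5) ✓  (D2,S1,A1)→rehearsed(A1,S1) ✓  (D2,S1,A2)→rehearsed(A2,S1) ✓  (D2,S1,A3)→rehearsed(A3,S1) ✓  (D2,S3,A1)→rehearsed(A1,S3) ✓  (D2,S3,A2)→rehearsed(A2,S3) ✓  (D2,S4,A3)→rehearsed(A3,S4) ✓  (D3,S2,A1)→rehearsed(A1,S2) ✓  (D3,S3,A3)→rehearsed(A3,S3) ✓  (D3,S4,A1)→rehearsed(A1,S4) ✓  (D3,S5,A1)→rehearsed(A1,S5) ✓  (D3,S6,A1)→rehearsed(A1,S6) ✓
Counterexamples (restrictor triples failing the scope): 1.

1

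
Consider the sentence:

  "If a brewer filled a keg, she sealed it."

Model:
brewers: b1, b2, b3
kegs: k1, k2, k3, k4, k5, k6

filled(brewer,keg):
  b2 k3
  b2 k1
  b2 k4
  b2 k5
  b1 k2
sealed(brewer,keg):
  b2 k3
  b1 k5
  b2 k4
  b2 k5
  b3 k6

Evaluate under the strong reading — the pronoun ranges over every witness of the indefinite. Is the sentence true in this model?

False

"it" takes "a keg" as antecedent — a donkey pronoun bound across the clause boundary.
Strong reading: for every (b,k) with filled(b,k), sealed(b,k).
Restrictor pairs: (b1,k2) ✗  (b2,k1) ✗  (b2,k3) ✓  (b2,k4) ✓  (b2,k5) ✓
Counterexample: (b1,k2) is in filled but fails the scope.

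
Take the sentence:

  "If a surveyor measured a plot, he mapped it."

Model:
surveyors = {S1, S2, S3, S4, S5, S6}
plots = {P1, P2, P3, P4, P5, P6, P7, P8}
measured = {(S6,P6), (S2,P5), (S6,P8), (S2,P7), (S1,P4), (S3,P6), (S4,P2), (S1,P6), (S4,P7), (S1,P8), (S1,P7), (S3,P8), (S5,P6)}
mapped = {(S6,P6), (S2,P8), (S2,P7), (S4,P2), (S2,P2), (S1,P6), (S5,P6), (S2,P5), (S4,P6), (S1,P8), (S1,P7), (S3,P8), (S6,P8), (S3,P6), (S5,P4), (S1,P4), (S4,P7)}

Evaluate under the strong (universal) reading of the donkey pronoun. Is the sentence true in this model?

True

"it" takes "a plot" as antecedent — a donkey pronoun bound across the clause boundary.
Strong reading: for every (s,p) with measured(s,p), mapped(s,p).
Restrictor pairs: (S1,P4) ✓  (S1,P6) ✓  (S1,P7) ✓  (S1,P8) ✓  (S2,P5) ✓  (S2,P7) ✓  (S3,P6) ✓  (S3,P8) ✓  (S4,P2) ✓  (S4,P7) ✓  (S5,P6) ✓  (S6,P6) ✓  (S6,P8) ✓
Every restrictor pair satisfies the scope.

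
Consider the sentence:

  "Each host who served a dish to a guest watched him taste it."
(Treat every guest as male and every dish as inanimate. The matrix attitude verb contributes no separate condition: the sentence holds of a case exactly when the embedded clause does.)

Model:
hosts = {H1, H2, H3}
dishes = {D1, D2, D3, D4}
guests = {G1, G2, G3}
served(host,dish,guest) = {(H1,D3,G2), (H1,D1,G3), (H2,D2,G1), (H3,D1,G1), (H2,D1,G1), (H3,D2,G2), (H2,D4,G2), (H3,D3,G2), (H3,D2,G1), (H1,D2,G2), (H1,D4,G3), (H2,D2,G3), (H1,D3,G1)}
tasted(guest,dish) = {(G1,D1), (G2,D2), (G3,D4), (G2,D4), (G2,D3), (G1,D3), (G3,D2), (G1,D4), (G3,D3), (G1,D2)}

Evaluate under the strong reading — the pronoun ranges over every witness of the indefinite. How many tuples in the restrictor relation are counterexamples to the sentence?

1

"him" takes "a guest" as antecedent and "it" takes "a dish"; both are donkey pronouns co-varying with the restrictor.
Strong reading: for every (h,d,g) with served(h,d,g), tasted(g,d).
Restrictor triples: (H1,D1,G3)→tasted(G3,D1) ✗  (H1,D2,G2)→tasted(G2,D2) ✓  (H1,D3,G1)→tasted(G1,D3) ✓  (H1,D3,G2)→tasted(G2,D3) ✓  (H1,D4,G3)→tasted(G3,D4) ✓  (H2,D1,G1)→tasted(G1,D1) ✓  (H2,D2,G1)→tasted(G1,D2) ✓  (H2,D2,G3)→tasted(G3,D2) ✓  (H2,D4,G2)→tasted(G2,D4) ✓  (H3,D1,G1)→tasted(G1,D1) ✓  (H3,D2,G1)→tasted(G1,D2) ✓  (H3,D2,G2)→tasted(G2,D2) ✓  (H3,D3,G2)→tasted(G2,D3) ✓
Counterexamples (restrictor triples failing the scope): 1.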